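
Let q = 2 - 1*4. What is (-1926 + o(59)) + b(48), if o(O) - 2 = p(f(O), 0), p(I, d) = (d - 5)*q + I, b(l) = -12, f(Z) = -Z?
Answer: -1985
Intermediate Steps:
q = -2 (q = 2 - 4 = -2)
p(I, d) = 10 + I - 2*d (p(I, d) = (d - 5)*(-2) + I = (-5 + d)*(-2) + I = (10 - 2*d) + I = 10 + I - 2*d)
o(O) = 12 - O (o(O) = 2 + (10 - O - 2*0) = 2 + (10 - O + 0) = 2 + (10 - O) = 12 - O)
(-1926 + o(59)) + b(48) = (-1926 + (12 - 1*59)) - 12 = (-1926 + (12 - 59)) - 12 = (-1926 - 47) - 12 = -1973 - 12 = -1985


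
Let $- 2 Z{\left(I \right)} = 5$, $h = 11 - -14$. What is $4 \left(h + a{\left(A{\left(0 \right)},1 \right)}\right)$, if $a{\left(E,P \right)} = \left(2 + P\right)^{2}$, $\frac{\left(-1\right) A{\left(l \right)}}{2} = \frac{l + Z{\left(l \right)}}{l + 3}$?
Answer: $136$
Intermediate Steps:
$h = 25$ ($h = 11 + 14 = 25$)
$Z{\left(I \right)} = - \frac{5}{2}$ ($Z{\left(I \right)} = \left(- \frac{1}{2}\right) 5 = - \frac{5}{2}$)
$A{\left(l \right)} = - \frac{2 \left(- \frac{5}{2} + l\right)}{3 + l}$ ($A{\left(l \right)} = - 2 \frac{l - \frac{5}{2}}{l + 3} = - 2 \frac{- \frac{5}{2} + l}{3 + l} = - \frac{2 \left(- \frac{5}{2} + l\right)}{3 + l}$)
$4 \left(h + a{\left(A{\left(0 \right)},1 \right)}\right) = 4 \left(25 + \left(2 + 1\right)^{2}\right) = 4 \left(25 + 3^{2}\right) = 4 \left(25 + 9\right) = 4 \cdot 34 = 136$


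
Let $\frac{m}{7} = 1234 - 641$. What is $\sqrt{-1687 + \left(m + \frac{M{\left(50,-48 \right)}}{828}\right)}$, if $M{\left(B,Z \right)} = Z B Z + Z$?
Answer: $\frac{2 \sqrt{3098307}}{69} \approx 51.02$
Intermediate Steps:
$M{\left(B,Z \right)} = Z + B Z^{2}$ ($M{\left(B,Z \right)} = B Z Z + Z = B Z^{2} + Z = Z + B Z^{2}$)
$m = 4151$ ($m = 7 \left(1234 - 641\right) = 7 \cdot 593 = 4151$)
$\sqrt{-1687 + \left(m + \frac{M{\left(50,-48 \right)}}{828}\right)} = \sqrt{-1687 + \left(4151 + \frac{\left(-48\right) \left(1 + 50 \left(-48\right)\right)}{828}\right)} = \sqrt{-1687 + \left(4151 + - 48 \left(1 - 2400\right) \frac{1}{828}\right)} = \sqrt{-1687 + \left(4151 + \left(-48\right) \left(-2399\right) \frac{1}{828}\right)} = \sqrt{-1687 + \left(4151 + 115152 \cdot \frac{1}{828}\right)} = \sqrt{-1687 + \left(4151 + \frac{9596}{69}\right)} = \sqrt{-1687 + \frac{296015}{69}} = \sqrt{\frac{179612}{69}} = \frac{2 \sqrt{3098307}}{69}$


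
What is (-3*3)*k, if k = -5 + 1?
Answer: 36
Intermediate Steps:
k = -4
(-3*3)*k = -3*3*(-4) = -9*(-4) = 36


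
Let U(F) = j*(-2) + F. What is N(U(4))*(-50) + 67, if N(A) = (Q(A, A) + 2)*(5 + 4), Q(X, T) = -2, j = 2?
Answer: 67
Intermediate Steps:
U(F) = -4 + F (U(F) = 2*(-2) + F = -4 + F)
N(A) = 0 (N(A) = (-2 + 2)*(5 + 4) = 0*9 = 0)
N(U(4))*(-50) + 67 = 0*(-50) + 67 = 0 + 67 = 67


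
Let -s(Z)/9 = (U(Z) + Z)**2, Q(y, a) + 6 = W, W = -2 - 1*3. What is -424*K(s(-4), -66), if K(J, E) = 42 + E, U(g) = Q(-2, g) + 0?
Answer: 10176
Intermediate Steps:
W = -5 (W = -2 - 3 = -5)
Q(y, a) = -11 (Q(y, a) = -6 - 5 = -11)
U(g) = -11 (U(g) = -11 + 0 = -11)
s(Z) = -9*(-11 + Z)**2
-424*K(s(-4), -66) = -424*(42 - 66) = -424*(-24) = 10176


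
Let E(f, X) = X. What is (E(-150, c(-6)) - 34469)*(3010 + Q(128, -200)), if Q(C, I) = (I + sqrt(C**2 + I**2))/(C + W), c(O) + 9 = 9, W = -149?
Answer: -2185679290/21 + 275752*sqrt(881)/21 ≈ -1.0369e+8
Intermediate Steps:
c(O) = 0 (c(O) = -9 + 9 = 0)
Q(C, I) = (I + sqrt(C**2 + I**2))/(-149 + C) (Q(C, I) = (I + sqrt(C**2 + I**2))/(C - 149) = (I + sqrt(C**2 + I**2))/(-149 + C))
(E(-150, c(-6)) - 34469)*(3010 + Q(128, -200)) = (0 - 34469)*(3010 + (-200 + sqrt(128**2 + (-200)**2))/(-149 + 128)) = -34469*(3010 + (-200 + sqrt(16384 + 40000))/(-21)) = -34469*(3010 - (-200 + sqrt(56384))/21) = -34469*(3010 - (-200 + 8*sqrt(881))/21) = -34469*(3010 + (200/21 - 8*sqrt(881)/21)) = -34469*(63410/21 - 8*sqrt(881)/21) = -2185679290/21 + 275752*sqrt(881)/21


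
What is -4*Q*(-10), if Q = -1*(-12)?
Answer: 480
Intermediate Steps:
Q = 12
-4*Q*(-10) = -4*12*(-10) = -48*(-10) = 480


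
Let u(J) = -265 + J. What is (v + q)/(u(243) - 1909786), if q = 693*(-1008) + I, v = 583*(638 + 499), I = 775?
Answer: 17449/954904 ≈ 0.018273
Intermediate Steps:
v = 662871 (v = 583*1137 = 662871)
q = -697769 (q = 693*(-1008) + 775 = -698544 + 775 = -697769)
(v + q)/(u(243) - 1909786) = (662871 - 697769)/((-265 + 243) - 1909786) = -34898/(-22 - 1909786) = -34898/(-1909808) = -34898*(-1/1909808) = 17449/954904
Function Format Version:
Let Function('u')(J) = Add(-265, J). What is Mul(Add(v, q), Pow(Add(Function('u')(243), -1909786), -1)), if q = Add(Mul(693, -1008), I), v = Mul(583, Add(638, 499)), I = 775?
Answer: Rational(17449, 954904) ≈ 0.018273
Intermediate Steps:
v = 662871 (v = Mul(583, 1137) = 662871)
q = -697769 (q = Add(Mul(693, -1008), 775) = Add(-698544, 775) = -697769)
Mul(Add(v, q), Pow(Add(Function('u')(243), -1909786), -1)) = Mul(Add(662871, -697769), Pow(Add(Add(-265, 243), -1909786), -1)) = Mul(-34898, Pow(Add(-22, -1909786), -1)) = Mul(-34898, Pow(-1909808, -1)) = Mul(-34898, Rational(-1, 1909808)) = Rational(17449, 954904)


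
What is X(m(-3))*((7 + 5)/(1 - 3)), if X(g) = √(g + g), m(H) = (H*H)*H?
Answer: -18*I*√6 ≈ -44.091*I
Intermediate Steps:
m(H) = H³ (m(H) = H²*H = H³)
X(g) = √2*√g (X(g) = √(2*g) = √2*√g)
X(m(-3))*((7 + 5)/(1 - 3)) = (√2*√((-3)³))*((7 + 5)/(1 - 3)) = (√2*√(-27))*(12/(-2)) = (√2*(3*I*√3))*(12*(-½)) = (3*I*√6)*(-6) = -18*I*√6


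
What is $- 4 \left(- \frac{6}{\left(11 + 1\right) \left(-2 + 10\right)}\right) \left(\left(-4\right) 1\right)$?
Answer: $-1$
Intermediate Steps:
$- 4 \left(- \frac{6}{\left(11 + 1\right) \left(-2 + 10\right)}\right) \left(\left(-4\right) 1\right) = - 4 \left(- \frac{6}{12 \cdot 8}\right) \left(-4\right) = - 4 \left(- \frac{6}{96}\right) \left(-4\right) = - 4 \left(\left(-6\right) \frac{1}{96}\right) \left(-4\right) = \left(-4\right) \left(- \frac{1}{16}\right) \left(-4\right) = \frac{1}{4} \left(-4\right) = -1$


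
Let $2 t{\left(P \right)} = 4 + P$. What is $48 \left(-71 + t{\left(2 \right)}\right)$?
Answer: $-3264$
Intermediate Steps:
$t{\left(P \right)} = 2 + \frac{P}{2}$ ($t{\left(P \right)} = \frac{4 + P}{2} = 2 + \frac{P}{2}$)
$48 \left(-71 + t{\left(2 \right)}\right) = 48 \left(-71 + \left(2 + \frac{1}{2} \cdot 2\right)\right) = 48 \left(-71 + \left(2 + 1\right)\right) = 48 \left(-71 + 3\right) = 48 \left(-68\right) = -3264$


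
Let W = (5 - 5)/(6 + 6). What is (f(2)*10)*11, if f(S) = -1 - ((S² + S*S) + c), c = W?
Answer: -990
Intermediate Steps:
W = 0 (W = 0/12 = 0*(1/12) = 0)
c = 0
f(S) = -1 - 2*S² (f(S) = -1 - ((S² + S*S) + 0) = -1 - ((S² + S²) + 0) = -1 - (2*S² + 0) = -1 - 2*S²)
(f(2)*10)*11 = ((-1 - 2*2²)*10)*11 = ((-1 - 2*4)*10)*11 = ((-1 - 8)*10)*11 = -9*10*11 = -90*11 = -990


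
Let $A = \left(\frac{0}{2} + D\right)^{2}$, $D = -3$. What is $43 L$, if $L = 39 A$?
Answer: $15093$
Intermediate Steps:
$A = 9$ ($A = \left(\frac{0}{2} - 3\right)^{2} = \left(0 \cdot \frac{1}{2} - 3\right)^{2} = \left(0 - 3\right)^{2} = \left(-3\right)^{2} = 9$)
$L = 351$ ($L = 39 \cdot 9 = 351$)
$43 L = 43 \cdot 351 = 15093$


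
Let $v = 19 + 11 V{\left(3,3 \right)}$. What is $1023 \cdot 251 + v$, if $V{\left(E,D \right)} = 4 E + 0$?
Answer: $256924$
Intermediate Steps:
$V{\left(E,D \right)} = 4 E$
$v = 151$ ($v = 19 + 11 \cdot 4 \cdot 3 = 19 + 11 \cdot 12 = 19 + 132 = 151$)
$1023 \cdot 251 + v = 1023 \cdot 251 + 151 = 256773 + 151 = 256924$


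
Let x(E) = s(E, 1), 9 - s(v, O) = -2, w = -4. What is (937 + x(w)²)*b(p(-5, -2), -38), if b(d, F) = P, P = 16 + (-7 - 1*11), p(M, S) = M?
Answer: -2116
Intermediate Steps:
s(v, O) = 11 (s(v, O) = 9 - 1*(-2) = 9 + 2 = 11)
P = -2 (P = 16 + (-7 - 11) = 16 - 18 = -2)
x(E) = 11
b(d, F) = -2
(937 + x(w)²)*b(p(-5, -2), -38) = (937 + 11²)*(-2) = (937 + 121)*(-2) = 1058*(-2) = -2116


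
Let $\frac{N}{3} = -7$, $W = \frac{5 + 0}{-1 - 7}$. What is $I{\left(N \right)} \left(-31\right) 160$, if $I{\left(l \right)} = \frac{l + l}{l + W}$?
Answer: $- \frac{1666560}{173} \approx -9633.3$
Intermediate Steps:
$W = - \frac{5}{8}$ ($W = \frac{5}{-8} = 5 \left(- \frac{1}{8}\right) = - \frac{5}{8} \approx -0.625$)
$N = -21$ ($N = 3 \left(-7\right) = -21$)
$I{\left(l \right)} = \frac{2 l}{- \frac{5}{8} + l}$ ($I{\left(l \right)} = \frac{l + l}{l - \frac{5}{8}} = \frac{2 l}{- \frac{5}{8} + l}$)
$I{\left(N \right)} \left(-31\right) 160 = 16 \left(-21\right) \frac{1}{-5 + 8 \left(-21\right)} \left(-31\right) 160 = 16 \left(-21\right) \frac{1}{-5 - 168} \left(-31\right) 160 = 16 \left(-21\right) \frac{1}{-173} \left(-31\right) 160 = 16 \left(-21\right) \left(- \frac{1}{173}\right) \left(-31\right) 160 = \frac{336}{173} \left(-31\right) 160 = \left(- \frac{10416}{173}\right) 160 = - \frac{1666560}{173}$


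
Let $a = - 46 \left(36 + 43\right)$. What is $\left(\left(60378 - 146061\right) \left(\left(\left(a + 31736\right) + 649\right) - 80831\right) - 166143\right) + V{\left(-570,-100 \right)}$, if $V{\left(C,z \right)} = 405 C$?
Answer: $4461973647$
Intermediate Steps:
$a = -3634$ ($a = \left(-46\right) 79 = -3634$)
$\left(\left(60378 - 146061\right) \left(\left(\left(a + 31736\right) + 649\right) - 80831\right) - 166143\right) + V{\left(-570,-100 \right)} = \left(\left(60378 - 146061\right) \left(\left(\left(-3634 + 31736\right) + 649\right) - 80831\right) - 166143\right) + 405 \left(-570\right) = \left(- 85683 \left(\left(28102 + 649\right) - 80831\right) - 166143\right) - 230850 = \left(- 85683 \left(28751 - 80831\right) - 166143\right) - 230850 = \left(\left(-85683\right) \left(-52080\right) - 166143\right) - 230850 = \left(4462370640 - 166143\right) - 230850 = 4462204497 - 230850 = 4461973647$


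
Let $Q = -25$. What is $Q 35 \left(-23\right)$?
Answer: $20125$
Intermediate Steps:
$Q 35 \left(-23\right) = \left(-25\right) 35 \left(-23\right) = \left(-875\right) \left(-23\right) = 20125$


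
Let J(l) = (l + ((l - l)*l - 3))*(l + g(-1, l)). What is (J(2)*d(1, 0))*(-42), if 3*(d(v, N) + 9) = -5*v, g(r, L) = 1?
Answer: -1344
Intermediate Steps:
d(v, N) = -9 - 5*v/3 (d(v, N) = -9 + (-5*v)/3 = -9 - 5*v/3)
J(l) = (1 + l)*(-3 + l) (J(l) = (l + ((l - l)*l - 3))*(l + 1) = (l + (0*l - 3))*(1 + l) = (l + (0 - 3))*(1 + l) = (l - 3)*(1 + l) = (-3 + l)*(1 + l) = (1 + l)*(-3 + l))
(J(2)*d(1, 0))*(-42) = ((-3 + 2**2 - 2*2)*(-9 - 5/3*1))*(-42) = ((-3 + 4 - 4)*(-9 - 5/3))*(-42) = -3*(-32/3)*(-42) = 32*(-42) = -1344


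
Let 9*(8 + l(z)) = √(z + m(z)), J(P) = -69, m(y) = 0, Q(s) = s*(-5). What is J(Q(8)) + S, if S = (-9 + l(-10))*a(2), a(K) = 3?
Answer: -120 + I*√10/3 ≈ -120.0 + 1.0541*I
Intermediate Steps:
Q(s) = -5*s
l(z) = -8 + √z/9 (l(z) = -8 + √(z + 0)/9 = -8 + √z/9)
S = -51 + I*√10/3 (S = (-9 + (-8 + √(-10)/9))*3 = (-9 + (-8 + (I*√10)/9))*3 = (-9 + (-8 + I*√10/9))*3 = (-17 + I*√10/9)*3 = -51 + I*√10/3 ≈ -51.0 + 1.0541*I)
J(Q(8)) + S = -69 + (-51 + I*√10/3) = -120 + I*√10/3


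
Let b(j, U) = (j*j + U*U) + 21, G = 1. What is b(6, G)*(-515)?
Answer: -29870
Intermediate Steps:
b(j, U) = 21 + U² + j² (b(j, U) = (j² + U²) + 21 = (U² + j²) + 21 = 21 + U² + j²)
b(6, G)*(-515) = (21 + 1² + 6²)*(-515) = (21 + 1 + 36)*(-515) = 58*(-515) = -29870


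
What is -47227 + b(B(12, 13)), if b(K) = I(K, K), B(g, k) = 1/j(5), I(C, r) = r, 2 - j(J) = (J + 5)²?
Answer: -4628247/98 ≈ -47227.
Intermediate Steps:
j(J) = 2 - (5 + J)² (j(J) = 2 - (J + 5)² = 2 - (5 + J)²)
B(g, k) = -1/98 (B(g, k) = 1/(2 - (5 + 5)²) = 1/(2 - 1*10²) = 1/(2 - 1*100) = 1/(2 - 100) = 1/(-98) = -1/98)
b(K) = K
-47227 + b(B(12, 13)) = -47227 - 1/98 = -4628247/98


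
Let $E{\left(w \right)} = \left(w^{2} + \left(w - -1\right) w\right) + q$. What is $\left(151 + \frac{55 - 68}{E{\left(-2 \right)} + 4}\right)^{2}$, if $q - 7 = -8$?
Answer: $\frac{1811716}{81} \approx 22367.0$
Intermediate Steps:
$q = -1$ ($q = 7 - 8 = -1$)
$E{\left(w \right)} = -1 + w^{2} + w \left(1 + w\right)$ ($E{\left(w \right)} = \left(w^{2} + \left(w - -1\right) w\right) - 1 = \left(w^{2} + \left(w + 1\right) w\right) - 1 = \left(w^{2} + \left(1 + w\right) w\right) - 1 = \left(w^{2} + w \left(1 + w\right)\right) - 1 = -1 + w^{2} + w \left(1 + w\right)$)
$\left(151 + \frac{55 - 68}{E{\left(-2 \right)} + 4}\right)^{2} = \left(151 + \frac{55 - 68}{\left(-1 - 2 + 2 \left(-2\right)^{2}\right) + 4}\right)^{2} = \left(151 - \frac{13}{\left(-1 - 2 + 2 \cdot 4\right) + 4}\right)^{2} = \left(151 - \frac{13}{\left(-1 - 2 + 8\right) + 4}\right)^{2} = \left(151 - \frac{13}{5 + 4}\right)^{2} = \left(151 - \frac{13}{9}\right)^{2} = \left(\frac{1346}{9}\right)^{2} = \frac{1811716}{81}$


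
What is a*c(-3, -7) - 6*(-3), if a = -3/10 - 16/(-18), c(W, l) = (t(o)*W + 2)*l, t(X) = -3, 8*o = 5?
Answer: -2461/90 ≈ -27.344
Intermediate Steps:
o = 5/8 (o = (⅛)*5 = 5/8 ≈ 0.62500)
c(W, l) = l*(2 - 3*W) (c(W, l) = (-3*W + 2)*l = (2 - 3*W)*l = l*(2 - 3*W))
a = 53/90 (a = -3*⅒ - 16*(-1/18) = -3/10 + 8/9 = 53/90 ≈ 0.58889)
a*c(-3, -7) - 6*(-3) = 53*(-7*(2 - 3*(-3)))/90 - 6*(-3) = 53*(-7*(2 + 9))/90 + 18 = 53*(-7*11)/90 + 18 = (53/90)*(-77) + 18 = -4081/90 + 18 = -2461/90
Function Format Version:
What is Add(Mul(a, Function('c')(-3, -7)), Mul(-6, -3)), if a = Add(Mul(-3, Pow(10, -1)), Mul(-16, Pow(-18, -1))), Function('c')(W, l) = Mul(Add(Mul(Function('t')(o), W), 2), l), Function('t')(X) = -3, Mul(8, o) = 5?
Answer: Rational(-2461, 90) ≈ -27.344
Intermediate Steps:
o = Rational(5, 8) (o = Mul(Rational(1, 8), 5) = Rational(5, 8) ≈ 0.62500)
Function('c')(W, l) = Mul(l, Add(2, Mul(-3, W))) (Function('c')(W, l) = Mul(Add(Mul(-3, W), 2), l) = Mul(Add(2, Mul(-3, W)), l) = Mul(l, Add(2, Mul(-3, W))))
a = Rational(53, 90) (a = Add(Mul(-3, Rational(1, 10)), Mul(-16, Rational(-1, 18))) = Add(Rational(-3, 10), Rational(8, 9)) = Rational(53, 90) ≈ 0.58889)
Add(Mul(a, Function('c')(-3, -7)), Mul(-6, -3)) = Add(Mul(Rational(53, 90), Mul(-7, Add(2, Mul(-3, -3)))), Mul(-6, -3)) = Add(Mul(Rational(53, 90), Mul(-7, Add(2, 9))), 18) = Add(Mul(Rational(53, 90), Mul(-7, 11)), 18) = Add(Mul(Rational(53, 90), -77), 18) = Add(Rational(-4081, 90), 18) = Rational(-2461, 90)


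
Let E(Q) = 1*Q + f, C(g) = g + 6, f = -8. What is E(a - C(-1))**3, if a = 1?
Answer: -1728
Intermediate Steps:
C(g) = 6 + g
E(Q) = -8 + Q (E(Q) = 1*Q - 8 = Q - 8 = -8 + Q)
E(a - C(-1))**3 = (-8 + (1 - (6 - 1)))**3 = (-8 + (1 - 1*5))**3 = (-8 + (1 - 5))**3 = (-8 - 4)**3 = (-12)**3 = -1728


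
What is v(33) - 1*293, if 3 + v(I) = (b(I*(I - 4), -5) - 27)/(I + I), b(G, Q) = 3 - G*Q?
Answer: -4925/22 ≈ -223.86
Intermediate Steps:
b(G, Q) = 3 - G*Q
v(I) = -3 + (-24 + 5*I*(-4 + I))/(2*I) (v(I) = -3 + ((3 - 1*I*(I - 4)*(-5)) - 27)/(I + I) = -3 + ((3 - 1*I*(-4 + I)*(-5)) - 27)/((2*I)) = -3 + ((3 + 5*I*(-4 + I)) - 27)*(1/(2*I)) = -3 + (-24 + 5*I*(-4 + I))*(1/(2*I)) = -3 + (-24 + 5*I*(-4 + I))/(2*I))
v(33) - 1*293 = (-13 - 12/33 + (5/2)*33) - 1*293 = (-13 - 12*1/33 + 165/2) - 293 = (-13 - 4/11 + 165/2) - 293 = 1521/22 - 293 = -4925/22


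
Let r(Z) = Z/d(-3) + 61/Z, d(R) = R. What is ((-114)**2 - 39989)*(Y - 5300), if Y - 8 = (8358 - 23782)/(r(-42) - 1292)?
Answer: 7658680593228/53737 ≈ 1.4252e+8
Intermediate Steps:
r(Z) = 61/Z - Z/3 (r(Z) = Z/(-3) + 61/Z = Z*(-1/3) + 61/Z = -Z/3 + 61/Z = 61/Z - Z/3)
Y = 1077704/53737 (Y = 8 + (8358 - 23782)/((61/(-42) - 1/3*(-42)) - 1292) = 8 - 15424/((61*(-1/42) + 14) - 1292) = 8 - 15424/((-61/42 + 14) - 1292) = 8 - 15424/(527/42 - 1292) = 8 - 15424/(-53737/42) = 8 - 15424*(-42/53737) = 8 + 647808/53737 = 1077704/53737 ≈ 20.055)
((-114)**2 - 39989)*(Y - 5300) = ((-114)**2 - 39989)*(1077704/53737 - 5300) = (12996 - 39989)*(-283728396/53737) = -26993*(-283728396/53737) = 7658680593228/53737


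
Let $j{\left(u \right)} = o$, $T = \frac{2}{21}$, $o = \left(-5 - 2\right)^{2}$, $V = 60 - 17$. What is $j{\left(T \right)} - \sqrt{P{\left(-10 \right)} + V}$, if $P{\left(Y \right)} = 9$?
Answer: $49 - 2 \sqrt{13} \approx 41.789$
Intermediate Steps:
$V = 43$
$o = 49$ ($o = \left(-7\right)^{2} = 49$)
$T = \frac{2}{21}$ ($T = 2 \cdot \frac{1}{21} = \frac{2}{21} \approx 0.095238$)
$j{\left(u \right)} = 49$
$j{\left(T \right)} - \sqrt{P{\left(-10 \right)} + V} = 49 - \sqrt{9 + 43} = 49 - \sqrt{52} = 49 - 2 \sqrt{13}$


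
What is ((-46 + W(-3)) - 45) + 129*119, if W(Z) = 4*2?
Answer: 15268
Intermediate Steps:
W(Z) = 8
((-46 + W(-3)) - 45) + 129*119 = ((-46 + 8) - 45) + 129*119 = (-38 - 45) + 15351 = -83 + 15351 = 15268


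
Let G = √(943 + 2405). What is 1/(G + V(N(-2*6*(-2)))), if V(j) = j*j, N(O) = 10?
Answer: 25/1663 - 3*√93/3326 ≈ 0.0063346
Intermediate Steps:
V(j) = j²
G = 6*√93 (G = √3348 = 6*√93 ≈ 57.862)
1/(G + V(N(-2*6*(-2)))) = 1/(6*√93 + 10²) = 1/(6*√93 + 100) = 1/(100 + 6*√93)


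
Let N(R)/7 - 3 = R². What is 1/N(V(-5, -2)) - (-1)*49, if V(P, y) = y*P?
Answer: 35330/721 ≈ 49.001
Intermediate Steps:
V(P, y) = P*y
N(R) = 21 + 7*R²
1/N(V(-5, -2)) - (-1)*49 = 1/(21 + 7*(-5*(-2))²) - (-1)*49 = 1/(21 + 7*10²) - 1*(-49) = 1/(21 + 7*100) + 49 = 1/(21 + 700) + 49 = 1/721 + 49 = 35330/721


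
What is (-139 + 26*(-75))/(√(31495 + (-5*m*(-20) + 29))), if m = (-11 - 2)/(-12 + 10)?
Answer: -2089*√32174/32174 ≈ -11.646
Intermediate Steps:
m = 13/2 (m = -13/(-2) = -13*(-½) = 13/2 ≈ 6.5000)
(-139 + 26*(-75))/(√(31495 + (-5*m*(-20) + 29))) = (-139 + 26*(-75))/(√(31495 + (-5*13/2*(-20) + 29))) = (-139 - 1950)/(√(31495 + (-65/2*(-20) + 29))) = -2089/√(31495 + (650 + 29)) = -2089/√(31495 + 679) = -2089*√32174/32174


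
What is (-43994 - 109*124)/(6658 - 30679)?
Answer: 6390/2669 ≈ 2.3942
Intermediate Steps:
(-43994 - 109*124)/(6658 - 30679) = (-43994 - 13516)/(-24021) = -57510*(-1/24021) = 6390/2669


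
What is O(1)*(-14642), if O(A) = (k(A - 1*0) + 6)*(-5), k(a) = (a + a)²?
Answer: 732100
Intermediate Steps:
k(a) = 4*a² (k(a) = (2*a)² = 4*a²)
O(A) = -30 - 20*A² (O(A) = (4*(A - 1*0)² + 6)*(-5) = (4*(A + 0)² + 6)*(-5) = (4*A² + 6)*(-5) = (6 + 4*A²)*(-5) = -30 - 20*A²)
O(1)*(-14642) = (-30 - 20*1²)*(-14642) = (-30 - 20*1)*(-14642) = (-30 - 20)*(-14642) = -50*(-14642) = 732100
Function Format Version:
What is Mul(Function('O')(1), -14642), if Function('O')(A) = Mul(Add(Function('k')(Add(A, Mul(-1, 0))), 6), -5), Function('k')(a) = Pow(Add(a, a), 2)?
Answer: 732100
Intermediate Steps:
Function('k')(a) = Mul(4, Pow(a, 2)) (Function('k')(a) = Pow(Mul(2, a), 2) = Mul(4, Pow(a, 2)))
Function('O')(A) = Add(-30, Mul(-20, Pow(A, 2))) (Function('O')(A) = Mul(Add(Mul(4, Pow(Add(A, Mul(-1, 0)), 2)), 6), -5) = Mul(Add(Mul(4, Pow(Add(A, 0), 2)), 6), -5) = Mul(Add(Mul(4, Pow(A, 2)), 6), -5) = Mul(Add(6, Mul(4, Pow(A, 2))), -5) = Add(-30, Mul(-20, Pow(A, 2))))
Mul(Function('O')(1), -14642) = Mul(Add(-30, Mul(-20, Pow(1, 2))), -14642) = Mul(Add(-30, Mul(-20, 1)), -14642) = Mul(Add(-30, -20), -14642) = Mul(-50, -14642) = 732100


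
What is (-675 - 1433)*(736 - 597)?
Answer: -293012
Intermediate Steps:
(-675 - 1433)*(736 - 597) = -2108*139 = -293012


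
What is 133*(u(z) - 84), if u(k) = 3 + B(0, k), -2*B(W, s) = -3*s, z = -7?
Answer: -24339/2 ≈ -12170.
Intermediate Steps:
B(W, s) = 3*s/2 (B(W, s) = -(-3)*s/2 = 3*s/2)
u(k) = 3 + 3*k/2
133*(u(z) - 84) = 133*((3 + (3/2)*(-7)) - 84) = 133*((3 - 21/2) - 84) = 133*(-15/2 - 84) = 133*(-183/2) = -24339/2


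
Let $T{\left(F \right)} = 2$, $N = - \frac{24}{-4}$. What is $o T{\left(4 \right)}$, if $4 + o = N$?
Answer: $4$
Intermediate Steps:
$N = 6$ ($N = \left(-24\right) \left(- \frac{1}{4}\right) = 6$)
$o = 2$ ($o = -4 + 6 = 2$)
$o T{\left(4 \right)} = 2 \cdot 2 = 4$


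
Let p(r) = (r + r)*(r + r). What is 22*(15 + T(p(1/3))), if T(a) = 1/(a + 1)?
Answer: 4488/13 ≈ 345.23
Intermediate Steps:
p(r) = 4*r² (p(r) = (2*r)*(2*r) = 4*r²)
T(a) = 1/(1 + a)
22*(15 + T(p(1/3))) = 22*(15 + 1/(1 + 4*(1/3)²)) = 22*(15 + 1/(1 + 4*(⅓)²)) = 22*(15 + 1/(1 + 4*(⅑))) = 22*(15 + 1/(1 + 4/9)) = 22*(15 + 1/(13/9)) = 22*(15 + 9/13) = 22*(204/13) = 4488/13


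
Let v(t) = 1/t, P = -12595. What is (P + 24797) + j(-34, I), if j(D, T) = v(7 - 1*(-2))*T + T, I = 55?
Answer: 110368/9 ≈ 12263.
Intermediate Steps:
j(D, T) = 10*T/9 (j(D, T) = T/(7 - 1*(-2)) + T = T/(7 + 2) + T = T/9 + T = 10*T/9)
(P + 24797) + j(-34, I) = (-12595 + 24797) + (10/9)*55 = 12202 + 550/9 = 110368/9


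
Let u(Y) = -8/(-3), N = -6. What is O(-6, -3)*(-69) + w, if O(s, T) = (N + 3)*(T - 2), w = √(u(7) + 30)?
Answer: -1035 + 7*√6/3 ≈ -1029.3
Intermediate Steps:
u(Y) = 8/3 (u(Y) = -8*(-⅓) = 8/3)
w = 7*√6/3 (w = √(8/3 + 30) = √(98/3) = 7*√6/3 ≈ 5.7155)
O(s, T) = 6 - 3*T (O(s, T) = (-6 + 3)*(T - 2) = -3*(-2 + T) = 6 - 3*T)
O(-6, -3)*(-69) + w = (6 - 3*(-3))*(-69) + 7*√6/3 = (6 + 9)*(-69) + 7*√6/3 = 15*(-69) + 7*√6/3 = -1035 + 7*√6/3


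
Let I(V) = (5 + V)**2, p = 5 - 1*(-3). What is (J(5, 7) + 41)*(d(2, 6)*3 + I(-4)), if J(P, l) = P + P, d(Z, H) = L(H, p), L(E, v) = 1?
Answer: 204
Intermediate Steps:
p = 8 (p = 5 + 3 = 8)
d(Z, H) = 1
J(P, l) = 2*P
(J(5, 7) + 41)*(d(2, 6)*3 + I(-4)) = (2*5 + 41)*(1*3 + (5 - 4)**2) = (10 + 41)*(3 + 1**2) = 51*(3 + 1) = 51*4 = 204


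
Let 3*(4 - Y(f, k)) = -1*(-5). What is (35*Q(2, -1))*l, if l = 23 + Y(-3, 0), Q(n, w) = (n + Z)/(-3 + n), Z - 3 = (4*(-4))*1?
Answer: 29260/3 ≈ 9753.3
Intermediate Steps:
Z = -13 (Z = 3 + (4*(-4))*1 = 3 - 16*1 = 3 - 16 = -13)
Y(f, k) = 7/3 (Y(f, k) = 4 - (-1)*(-5)/3 = 4 - ⅓*5 = 4 - 5/3 = 7/3)
Q(n, w) = (-13 + n)/(-3 + n) (Q(n, w) = (n - 13)/(-3 + n) = (-13 + n)/(-3 + n))
l = 76/3 (l = 23 + 7/3 = 76/3 ≈ 25.333)
(35*Q(2, -1))*l = (35*((-13 + 2)/(-3 + 2)))*(76/3) = (35*(-11/(-1)))*(76/3) = (35*(-1*(-11)))*(76/3) = (35*11)*(76/3) = 385*(76/3) = 29260/3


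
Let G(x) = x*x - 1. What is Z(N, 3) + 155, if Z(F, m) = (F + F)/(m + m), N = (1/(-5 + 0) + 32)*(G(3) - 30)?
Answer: -391/5 ≈ -78.200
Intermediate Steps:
G(x) = -1 + x**2 (G(x) = x**2 - 1 = -1 + x**2)
N = -3498/5 (N = (1/(-5 + 0) + 32)*((-1 + 3**2) - 30) = (1/(-5) + 32)*((-1 + 9) - 30) = (-1/5 + 32)*(8 - 30) = (159/5)*(-22) = -3498/5 ≈ -699.60)
Z(F, m) = F/m (Z(F, m) = (2*F)/((2*m)) = (2*F)*(1/(2*m)) = F/m)
Z(N, 3) + 155 = -3498/5/3 + 155 = -3498/5*1/3 + 155 = -1166/5 + 155 = -391/5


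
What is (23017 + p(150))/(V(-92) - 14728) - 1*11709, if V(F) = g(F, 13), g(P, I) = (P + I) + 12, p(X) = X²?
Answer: -173280172/14795 ≈ -11712.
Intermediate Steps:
g(P, I) = 12 + I + P (g(P, I) = (I + P) + 12 = 12 + I + P)
V(F) = 25 + F (V(F) = 12 + 13 + F = 25 + F)
(23017 + p(150))/(V(-92) - 14728) - 1*11709 = (23017 + 150²)/((25 - 92) - 14728) - 1*11709 = (23017 + 22500)/(-67 - 14728) - 11709 = 45517/(-14795) - 11709 = 45517*(-1/14795) - 11709 = -45517/14795 - 11709 = -173280172/14795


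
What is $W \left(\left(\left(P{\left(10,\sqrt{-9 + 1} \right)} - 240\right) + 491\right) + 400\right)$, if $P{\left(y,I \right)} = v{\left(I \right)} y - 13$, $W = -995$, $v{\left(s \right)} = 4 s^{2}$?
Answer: $-316410$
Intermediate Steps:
$P{\left(y,I \right)} = -13 + 4 y I^{2}$ ($P{\left(y,I \right)} = 4 I^{2} y - 13 = 4 y I^{2} - 13 = -13 + 4 y I^{2}$)
$W \left(\left(\left(P{\left(10,\sqrt{-9 + 1} \right)} - 240\right) + 491\right) + 400\right) = - 995 \left(\left(\left(\left(-13 + 4 \cdot 10 \left(\sqrt{-9 + 1}\right)^{2}\right) - 240\right) + 491\right) + 400\right) = - 995 \left(\left(\left(\left(-13 + 4 \cdot 10 \left(\sqrt{-8}\right)^{2}\right) - 240\right) + 491\right) + 400\right) = - 995 \left(\left(\left(\left(-13 + 4 \cdot 10 \left(2 i \sqrt{2}\right)^{2}\right) - 240\right) + 491\right) + 400\right) = - 995 \left(\left(\left(\left(-13 + 4 \cdot 10 \left(-8\right)\right) - 240\right) + 491\right) + 400\right) = - 995 \left(\left(\left(\left(-13 - 320\right) - 240\right) + 491\right) + 400\right) = - 995 \left(\left(\left(-333 - 240\right) + 491\right) + 400\right) = - 995 \left(\left(-573 + 491\right) + 400\right) = - 995 \left(-82 + 400\right) = \left(-995\right) 318 = -316410$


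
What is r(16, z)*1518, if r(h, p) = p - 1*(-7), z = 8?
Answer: 22770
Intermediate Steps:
r(h, p) = 7 + p (r(h, p) = p + 7 = 7 + p)
r(16, z)*1518 = (7 + 8)*1518 = 15*1518 = 22770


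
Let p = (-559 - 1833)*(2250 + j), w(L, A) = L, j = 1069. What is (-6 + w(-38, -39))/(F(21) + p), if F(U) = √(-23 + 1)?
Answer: 174659056/31514241573163 + 22*I*√22/31514241573163 ≈ 5.5422e-6 + 3.2744e-12*I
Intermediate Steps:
F(U) = I*√22 (F(U) = √(-22) = I*√22)
p = -7939048 (p = (-559 - 1833)*(2250 + 1069) = -2392*3319 = -7939048)
(-6 + w(-38, -39))/(F(21) + p) = (-6 - 38)/(I*√22 - 7939048) = -44/(-7939048 + I*√22)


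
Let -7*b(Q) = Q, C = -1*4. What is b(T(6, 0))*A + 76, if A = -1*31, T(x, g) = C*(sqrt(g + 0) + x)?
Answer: -212/7 ≈ -30.286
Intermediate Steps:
C = -4
T(x, g) = -4*x - 4*sqrt(g) (T(x, g) = -4*(sqrt(g + 0) + x) = -4*(sqrt(g) + x) = -4*(x + sqrt(g)) = -4*x - 4*sqrt(g))
b(Q) = -Q/7
A = -31
b(T(6, 0))*A + 76 = -(-4*6 - 4*sqrt(0))/7*(-31) + 76 = -(-24 - 4*0)/7*(-31) + 76 = -(-24 + 0)/7*(-31) + 76 = -1/7*(-24)*(-31) + 76 = (24/7)*(-31) + 76 = -744/7 + 76 = -212/7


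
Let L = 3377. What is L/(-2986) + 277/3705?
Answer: -11684663/11063130 ≈ -1.0562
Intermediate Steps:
L/(-2986) + 277/3705 = 3377/(-2986) + 277/3705 = 3377*(-1/2986) + 277*(1/3705) = -3377/2986 + 277/3705 = -11684663/11063130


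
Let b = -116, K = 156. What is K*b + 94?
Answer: -18002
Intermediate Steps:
K*b + 94 = 156*(-116) + 94 = -18096 + 94 = -18002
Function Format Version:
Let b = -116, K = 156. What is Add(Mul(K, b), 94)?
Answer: -18002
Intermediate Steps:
Add(Mul(K, b), 94) = Add(Mul(156, -116), 94) = Add(-18096, 94) = -18002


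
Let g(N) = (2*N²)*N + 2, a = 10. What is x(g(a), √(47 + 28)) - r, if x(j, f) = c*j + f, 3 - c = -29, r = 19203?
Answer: 44861 + 5*√3 ≈ 44870.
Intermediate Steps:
c = 32 (c = 3 - 1*(-29) = 3 + 29 = 32)
g(N) = 2 + 2*N³ (g(N) = 2*N³ + 2 = 2 + 2*N³)
x(j, f) = f + 32*j (x(j, f) = 32*j + f = f + 32*j)
x(g(a), √(47 + 28)) - r = (√(47 + 28) + 32*(2 + 2*10³)) - 1*19203 = (√75 + 32*(2 + 2*1000)) - 19203 = (5*√3 + 32*(2 + 2000)) - 19203 = (5*√3 + 32*2002) - 19203 = (5*√3 + 64064) - 19203 = (64064 + 5*√3) - 19203 = 44861 + 5*√3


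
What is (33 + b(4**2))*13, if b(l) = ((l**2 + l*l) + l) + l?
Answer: 7501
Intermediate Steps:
b(l) = 2*l + 2*l**2 (b(l) = ((l**2 + l**2) + l) + l = (2*l**2 + l) + l = (l + 2*l**2) + l = 2*l + 2*l**2)
(33 + b(4**2))*13 = (33 + 2*4**2*(1 + 4**2))*13 = (33 + 2*16*(1 + 16))*13 = (33 + 2*16*17)*13 = (33 + 544)*13 = 577*13 = 7501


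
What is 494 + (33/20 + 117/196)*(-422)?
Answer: -111281/245 ≈ -454.21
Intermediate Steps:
494 + (33/20 + 117/196)*(-422) = 494 + (1101/490)*(-422) = 494 - 232311/245 = -111281/245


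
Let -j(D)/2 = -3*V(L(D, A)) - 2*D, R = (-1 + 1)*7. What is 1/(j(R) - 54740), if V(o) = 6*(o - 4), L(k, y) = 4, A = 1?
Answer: -1/54740 ≈ -1.8268e-5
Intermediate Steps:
R = 0 (R = 0*7 = 0)
V(o) = -24 + 6*o (V(o) = 6*(-4 + o) = -24 + 6*o)
j(D) = 4*D (j(D) = -2*(-3*(-24 + 6*4) - 2*D) = -2*(-3*(-24 + 24) - 2*D) = -2*(-3*0 - 2*D) = -2*(0 - 2*D) = -(-4)*D = 4*D)
1/(j(R) - 54740) = 1/(4*0 - 54740) = 1/(0 - 54740) = 1/(-54740) = -1/54740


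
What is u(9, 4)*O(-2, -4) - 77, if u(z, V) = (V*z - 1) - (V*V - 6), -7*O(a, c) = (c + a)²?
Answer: -1439/7 ≈ -205.57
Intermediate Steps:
O(a, c) = -(a + c)²/7 (O(a, c) = -(c + a)²/7 = -(a + c)²/7)
u(z, V) = 5 - V² + V*z (u(z, V) = (-1 + V*z) - (V² - 6) = (-1 + V*z) - (-6 + V²) = (-1 + V*z) + (6 - V²) = 5 - V² + V*z)
u(9, 4)*O(-2, -4) - 77 = (5 - 1*4² + 4*9)*(-(-2 - 4)²/7) - 77 = (5 - 1*16 + 36)*(-⅐*(-6)²) - 77 = (5 - 16 + 36)*(-⅐*36) - 77 = 25*(-36/7) - 77 = -900/7 - 77 = -1439/7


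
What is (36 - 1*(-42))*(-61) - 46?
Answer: -4804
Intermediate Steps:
(36 - 1*(-42))*(-61) - 46 = (36 + 42)*(-61) - 46 = 78*(-61) - 46 = -4758 - 46 = -4804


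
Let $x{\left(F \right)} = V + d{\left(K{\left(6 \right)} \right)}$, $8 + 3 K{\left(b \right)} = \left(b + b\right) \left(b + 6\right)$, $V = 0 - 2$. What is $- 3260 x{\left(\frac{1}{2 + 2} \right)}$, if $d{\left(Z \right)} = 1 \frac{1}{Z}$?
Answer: $\frac{219235}{34} \approx 6448.1$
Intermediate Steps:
$V = -2$
$K{\left(b \right)} = - \frac{8}{3} + \frac{2 b \left(6 + b\right)}{3}$ ($K{\left(b \right)} = - \frac{8}{3} + \frac{\left(b + b\right) \left(b + 6\right)}{3} = - \frac{8}{3} + \frac{2 b \left(6 + b\right)}{3}$)
$d{\left(Z \right)} = \frac{1}{Z}$
$x{\left(F \right)} = - \frac{269}{136}$ ($x{\left(F \right)} = -2 + \frac{1}{- \frac{8}{3} + 4 \cdot 6 + \frac{2 \cdot 6^{2}}{3}} = -2 + \frac{1}{- \frac{8}{3} + 24 + \frac{2}{3} \cdot 36} = -2 + \frac{1}{- \frac{8}{3} + 24 + 24} = -2 + \frac{1}{\frac{136}{3}} = -2 + \frac{3}{136} = - \frac{269}{136}$)
$- 3260 x{\left(\frac{1}{2 + 2} \right)} = \left(-3260\right) \left(- \frac{269}{136}\right) = \frac{219235}{34}$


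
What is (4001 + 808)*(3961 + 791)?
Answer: 22852368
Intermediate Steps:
(4001 + 808)*(3961 + 791) = 4809*4752 = 22852368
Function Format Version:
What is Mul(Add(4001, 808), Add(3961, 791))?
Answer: 22852368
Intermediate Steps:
Mul(Add(4001, 808), Add(3961, 791)) = Mul(4809, 4752) = 22852368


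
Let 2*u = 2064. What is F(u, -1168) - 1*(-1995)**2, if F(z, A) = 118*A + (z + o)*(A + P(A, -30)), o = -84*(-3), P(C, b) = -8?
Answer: -5627833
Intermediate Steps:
u = 1032 (u = (1/2)*2064 = 1032)
o = 252
F(z, A) = 118*A + (-8 + A)*(252 + z) (F(z, A) = 118*A + (z + 252)*(A - 8) = 118*A + (252 + z)*(-8 + A) = 118*A + (-8 + A)*(252 + z))
F(u, -1168) - 1*(-1995)**2 = (-2016 - 8*1032 + 370*(-1168) - 1168*1032) - 1*(-1995)**2 = (-2016 - 8256 - 432160 - 1205376) - 1*3980025 = -1647808 - 3980025 = -5627833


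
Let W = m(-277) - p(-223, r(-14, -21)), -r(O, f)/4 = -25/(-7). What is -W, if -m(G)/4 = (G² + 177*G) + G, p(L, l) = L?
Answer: 109469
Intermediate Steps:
r(O, f) = -100/7 (r(O, f) = -(-100)/(-7) = -(-100)*(-1)/7 = -4*25/7 = -100/7)
m(G) = -712*G - 4*G² (m(G) = -4*((G² + 177*G) + G) = -4*(G² + 178*G) = -712*G - 4*G²)
W = -109469 (W = -4*(-277)*(178 - 277) - 1*(-223) = -4*(-277)*(-99) + 223 = -109692 + 223 = -109469)
-W = -1*(-109469) = 109469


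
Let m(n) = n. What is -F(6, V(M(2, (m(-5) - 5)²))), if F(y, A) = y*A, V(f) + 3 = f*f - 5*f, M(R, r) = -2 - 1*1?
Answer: -126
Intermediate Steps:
M(R, r) = -3 (M(R, r) = -2 - 1 = -3)
V(f) = -3 + f² - 5*f (V(f) = -3 + (f*f - 5*f) = -3 + (f² - 5*f) = -3 + f² - 5*f)
F(y, A) = A*y
-F(6, V(M(2, (m(-5) - 5)²))) = -(-3 + (-3)² - 5*(-3))*6 = -(-3 + 9 + 15)*6 = -21*6 = -1*126 = -126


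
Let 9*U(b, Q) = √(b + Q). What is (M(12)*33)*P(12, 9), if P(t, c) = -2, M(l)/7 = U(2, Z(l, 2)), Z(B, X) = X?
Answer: -308/3 ≈ -102.67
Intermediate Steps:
U(b, Q) = √(Q + b)/9 (U(b, Q) = √(b + Q)/9 = √(Q + b)/9)
M(l) = 14/9 (M(l) = 7*(√(2 + 2)/9) = 7*(√4/9) = 7*((⅑)*2) = 7*(2/9) = 14/9)
(M(12)*33)*P(12, 9) = ((14/9)*33)*(-2) = (154/3)*(-2) = -308/3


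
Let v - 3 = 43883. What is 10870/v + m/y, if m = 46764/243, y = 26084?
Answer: 328476034/1287812727 ≈ 0.25506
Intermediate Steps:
v = 43886 (v = 3 + 43883 = 43886)
m = 1732/9 (m = 46764*(1/243) = 1732/9 ≈ 192.44)
10870/v + m/y = 10870/43886 + (1732/9)/26084 = 10870*(1/43886) + (1732/9)*(1/26084) = 5435/21943 + 433/58689 = 328476034/1287812727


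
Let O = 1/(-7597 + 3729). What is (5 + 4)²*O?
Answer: -81/3868 ≈ -0.020941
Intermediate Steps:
O = -1/3868 (O = 1/(-3868) = -1/3868 ≈ -0.00025853)
(5 + 4)²*O = (5 + 4)²*(-1/3868) = 9²*(-1/3868) = 81*(-1/3868) = -81/3868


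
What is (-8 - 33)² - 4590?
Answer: -2909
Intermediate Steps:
(-8 - 33)² - 4590 = (-41)² - 4590 = 1681 - 4590 = -2909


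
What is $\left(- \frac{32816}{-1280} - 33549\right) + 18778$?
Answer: $- \frac{1179629}{80} \approx -14745.0$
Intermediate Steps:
$\left(- \frac{32816}{-1280} - 33549\right) + 18778 = \left(\left(-32816\right) \left(- \frac{1}{1280}\right) - 33549\right) + 18778 = \left(\frac{2051}{80} - 33549\right) + 18778 = - \frac{2681869}{80} + 18778 = - \frac{1179629}{80}$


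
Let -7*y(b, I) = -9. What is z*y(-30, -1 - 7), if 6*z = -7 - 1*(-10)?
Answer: 9/14 ≈ 0.64286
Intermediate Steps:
y(b, I) = 9/7 (y(b, I) = -1/7*(-9) = 9/7)
z = 1/2 (z = (-7 - 1*(-10))/6 = (-7 + 10)/6 = (1/6)*3 = 1/2 ≈ 0.50000)
z*y(-30, -1 - 7) = (1/2)*(9/7) = 9/14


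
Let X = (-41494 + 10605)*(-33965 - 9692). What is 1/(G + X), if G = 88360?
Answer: 1/1348609433 ≈ 7.4150e-10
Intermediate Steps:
X = 1348521073 (X = -30889*(-43657) = 1348521073)
1/(G + X) = 1/(88360 + 1348521073) = 1/1348609433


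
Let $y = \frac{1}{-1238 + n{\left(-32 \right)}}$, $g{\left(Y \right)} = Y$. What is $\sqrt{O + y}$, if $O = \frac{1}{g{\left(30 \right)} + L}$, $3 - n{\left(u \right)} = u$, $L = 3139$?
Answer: $\frac{i \sqrt{7494995562}}{3812307} \approx 0.022709 i$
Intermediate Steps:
$n{\left(u \right)} = 3 - u$
$y = - \frac{1}{1203}$ ($y = \frac{1}{-1238 + \left(3 - -32\right)} = \frac{1}{-1238 + \left(3 + 32\right)} = \frac{1}{-1238 + 35} = \frac{1}{-1203} = - \frac{1}{1203} \approx -0.00083125$)
$O = \frac{1}{3169}$ ($O = \frac{1}{30 + 3139} = \frac{1}{3169} \approx 0.00031556$)
$\sqrt{O + y} = \sqrt{\frac{1}{3169} - \frac{1}{1203}} = \sqrt{- \frac{1966}{3812307}} = \frac{i \sqrt{7494995562}}{3812307}$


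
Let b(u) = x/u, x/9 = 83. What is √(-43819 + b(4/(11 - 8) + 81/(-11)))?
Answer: 2*I*√435045442/199 ≈ 209.63*I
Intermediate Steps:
x = 747 (x = 9*83 = 747)
b(u) = 747/u
√(-43819 + b(4/(11 - 8) + 81/(-11))) = √(-43819 + 747/(4/(11 - 8) + 81/(-11))) = √(-43819 + 747/(4/3 + 81*(-1/11))) = √(-43819 + 747/(4*(⅓) - 81/11)) = √(-43819 + 747/(4/3 - 81/11)) = √(-43819 + 747/(-199/33)) = √(-43819 + 747*(-33/199)) = √(-43819 - 24651/199) = √(-8744632/199) = 2*I*√435045442/199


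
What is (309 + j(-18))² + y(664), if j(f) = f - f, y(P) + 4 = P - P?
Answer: 95477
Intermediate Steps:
y(P) = -4 (y(P) = -4 + (P - P) = -4 + 0 = -4)
j(f) = 0
(309 + j(-18))² + y(664) = (309 + 0)² - 4 = 309² - 4 = 95481 - 4 = 95477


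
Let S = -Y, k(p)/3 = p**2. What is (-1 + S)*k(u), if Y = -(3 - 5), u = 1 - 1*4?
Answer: -81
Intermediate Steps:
u = -3 (u = 1 - 4 = -3)
Y = 2 (Y = -1*(-2) = 2)
k(p) = 3*p**2
S = -2 (S = -1*2 = -2)
(-1 + S)*k(u) = (-1 - 2)*(3*(-3)**2) = -9*9 = -3*27 = -81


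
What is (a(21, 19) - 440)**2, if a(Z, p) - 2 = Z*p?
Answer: 1521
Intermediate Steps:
a(Z, p) = 2 + Z*p
(a(21, 19) - 440)**2 = ((2 + 21*19) - 440)**2 = ((2 + 399) - 440)**2 = (401 - 440)**2 = (-39)**2 = 1521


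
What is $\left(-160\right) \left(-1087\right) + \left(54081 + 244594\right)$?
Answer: $472595$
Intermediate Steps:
$\left(-160\right) \left(-1087\right) + \left(54081 + 244594\right) = 173920 + 298675 = 472595$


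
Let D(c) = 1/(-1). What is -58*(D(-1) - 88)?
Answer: 5162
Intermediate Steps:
D(c) = -1
-58*(D(-1) - 88) = -58*(-1 - 88) = -58*(-89) = 5162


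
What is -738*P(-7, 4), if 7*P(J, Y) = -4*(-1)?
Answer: -2952/7 ≈ -421.71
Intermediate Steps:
P(J, Y) = 4/7 (P(J, Y) = (-4*(-1))/7 = (1/7)*4 = 4/7)
-738*P(-7, 4) = -738*4/7 = -2952/7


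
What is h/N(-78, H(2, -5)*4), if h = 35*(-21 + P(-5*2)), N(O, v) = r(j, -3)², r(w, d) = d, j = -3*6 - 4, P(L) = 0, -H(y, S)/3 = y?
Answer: -245/3 ≈ -81.667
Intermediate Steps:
H(y, S) = -3*y
j = -22 (j = -18 - 4 = -22)
N(O, v) = 9 (N(O, v) = (-3)² = 9)
h = -735 (h = 35*(-21 + 0) = 35*(-21) = -735)
h/N(-78, H(2, -5)*4) = -735/9 = -735*⅑ = -245/3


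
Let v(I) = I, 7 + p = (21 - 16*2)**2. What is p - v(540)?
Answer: -426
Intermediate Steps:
p = 114 (p = -7 + (21 - 16*2)**2 = -7 + (21 - 32)**2 = -7 + (-11)**2 = -7 + 121 = 114)
p - v(540) = 114 - 1*540 = 114 - 540 = -426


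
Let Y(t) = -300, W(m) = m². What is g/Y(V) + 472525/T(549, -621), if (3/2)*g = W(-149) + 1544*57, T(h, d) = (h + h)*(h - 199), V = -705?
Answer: -93645961/384300 ≈ -243.68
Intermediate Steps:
T(h, d) = 2*h*(-199 + h) (T(h, d) = (2*h)*(-199 + h) = 2*h*(-199 + h))
g = 220418/3 (g = 2*((-149)² + 1544*57)/3 = 2*(22201 + 88008)/3 = (⅔)*110209 = 220418/3 ≈ 73473.)
g/Y(V) + 472525/T(549, -621) = (220418/3)/(-300) + 472525/((2*549*(-199 + 549))) = (220418/3)*(-1/300) + 472525/((2*549*350)) = -110209/450 + 472525/384300 = -110209/450 + 472525*(1/384300) = -110209/450 + 18901/15372 = -93645961/384300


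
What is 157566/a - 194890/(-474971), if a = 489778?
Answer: 85146057503/116315173219 ≈ 0.73203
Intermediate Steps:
157566/a - 194890/(-474971) = 157566/489778 - 194890/(-474971) = 157566*(1/489778) - 194890*(-1/474971) = 78783/244889 + 194890/474971 = 85146057503/116315173219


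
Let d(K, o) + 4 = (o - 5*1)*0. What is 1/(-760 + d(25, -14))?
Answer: -1/764 ≈ -0.0013089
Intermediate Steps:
d(K, o) = -4 (d(K, o) = -4 + (o - 5*1)*0 = -4 + (o - 5)*0 = -4 + (-5 + o)*0 = -4 + 0 = -4)
1/(-760 + d(25, -14)) = 1/(-760 - 4) = 1/(-764) = -1/764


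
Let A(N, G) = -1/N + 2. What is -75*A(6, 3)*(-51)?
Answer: 14025/2 ≈ 7012.5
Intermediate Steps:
A(N, G) = 2 - 1/N
-75*A(6, 3)*(-51) = -75*(2 - 1/6)*(-51) = -75*11/6*(-51) = -275/2*(-51) = 14025/2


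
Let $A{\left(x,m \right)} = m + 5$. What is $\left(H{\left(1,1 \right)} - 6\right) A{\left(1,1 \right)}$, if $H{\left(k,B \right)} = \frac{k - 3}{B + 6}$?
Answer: $- \frac{264}{7} \approx -37.714$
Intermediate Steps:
$A{\left(x,m \right)} = 5 + m$
$H{\left(k,B \right)} = \frac{-3 + k}{6 + B}$
$\left(H{\left(1,1 \right)} - 6\right) A{\left(1,1 \right)} = \left(\frac{-3 + 1}{6 + 1} - 6\right) \left(5 + 1\right) = \left(\frac{1}{7} \left(-2\right) - 6\right) 6 = \left(- \frac{2}{7} - 6\right) 6 = \left(- \frac{44}{7}\right) 6 = - \frac{264}{7}$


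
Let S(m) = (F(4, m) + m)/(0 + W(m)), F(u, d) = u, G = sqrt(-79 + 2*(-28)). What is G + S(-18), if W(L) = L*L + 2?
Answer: -7/163 + 3*I*sqrt(15) ≈ -0.042945 + 11.619*I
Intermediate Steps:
G = 3*I*sqrt(15) (G = sqrt(-79 - 56) = sqrt(-135) = 3*I*sqrt(15) ≈ 11.619*I)
W(L) = 2 + L**2 (W(L) = L**2 + 2 = 2 + L**2)
S(m) = (4 + m)/(2 + m**2) (S(m) = (4 + m)/(0 + (2 + m**2)) = (4 + m)/(2 + m**2))
G + S(-18) = 3*I*sqrt(15) + (4 - 18)/(2 + (-18)**2) = 3*I*sqrt(15) - 14/(2 + 324) = 3*I*sqrt(15) - 14/326 = 3*I*sqrt(15) + (1/326)*(-14) = 3*I*sqrt(15) - 7/163 = -7/163 + 3*I*sqrt(15)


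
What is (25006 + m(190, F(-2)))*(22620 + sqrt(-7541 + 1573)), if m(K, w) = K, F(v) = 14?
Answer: 569933520 + 100784*I*sqrt(373) ≈ 5.6993e+8 + 1.9465e+6*I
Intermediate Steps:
(25006 + m(190, F(-2)))*(22620 + sqrt(-7541 + 1573)) = (25006 + 190)*(22620 + sqrt(-7541 + 1573)) = 25196*(22620 + sqrt(-5968)) = 25196*(22620 + 4*I*sqrt(373)) = 569933520 + 100784*I*sqrt(373)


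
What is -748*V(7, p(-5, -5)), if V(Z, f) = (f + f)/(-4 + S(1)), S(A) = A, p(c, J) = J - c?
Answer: 0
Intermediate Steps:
V(Z, f) = -2*f/3 (V(Z, f) = (f + f)/(-4 + 1) = (2*f)/(-3) = (2*f)*(-⅓) = -2*f/3)
-748*V(7, p(-5, -5)) = -(-1496)*(-5 - 1*(-5))/3 = -(-1496)*(-5 + 5)/3 = -(-1496)*0/3 = -748*0 = 0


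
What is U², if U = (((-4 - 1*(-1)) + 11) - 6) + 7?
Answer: 81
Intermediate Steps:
U = 9 (U = (((-4 + 1) + 11) - 6) + 7 = ((-3 + 11) - 6) + 7 = (8 - 6) + 7 = 2 + 7 = 9)
U² = 9² = 81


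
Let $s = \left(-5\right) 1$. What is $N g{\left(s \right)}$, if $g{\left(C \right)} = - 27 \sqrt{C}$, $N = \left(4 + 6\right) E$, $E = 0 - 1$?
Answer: $270 i \sqrt{5} \approx 603.74 i$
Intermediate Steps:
$E = -1$ ($E = 0 - 1 = -1$)
$s = -5$
$N = -10$ ($N = \left(4 + 6\right) \left(-1\right) = 10 \left(-1\right) = -10$)
$N g{\left(s \right)} = - 10 \left(- 27 \sqrt{-5}\right) = - 10 \left(- 27 i \sqrt{5}\right) = 270 i \sqrt{5}$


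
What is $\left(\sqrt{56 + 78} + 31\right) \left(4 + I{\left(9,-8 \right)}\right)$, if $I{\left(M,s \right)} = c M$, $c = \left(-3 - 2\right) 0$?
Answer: $124 + 4 \sqrt{134} \approx 170.3$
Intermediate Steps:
$c = 0$ ($c = \left(-5\right) 0 = 0$)
$I{\left(M,s \right)} = 0$ ($I{\left(M,s \right)} = 0 M = 0$)
$\left(\sqrt{56 + 78} + 31\right) \left(4 + I{\left(9,-8 \right)}\right) = \left(\sqrt{56 + 78} + 31\right) \left(4 + 0\right) = \left(\sqrt{134} + 31\right) 4 = \left(31 + \sqrt{134}\right) 4 = 124 + 4 \sqrt{134}$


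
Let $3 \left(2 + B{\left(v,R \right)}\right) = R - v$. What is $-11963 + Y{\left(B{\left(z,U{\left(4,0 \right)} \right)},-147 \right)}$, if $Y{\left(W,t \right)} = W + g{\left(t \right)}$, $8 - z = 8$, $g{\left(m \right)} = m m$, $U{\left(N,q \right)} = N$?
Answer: $\frac{28936}{3} \approx 9645.3$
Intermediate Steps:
$g{\left(m \right)} = m^{2}$
$z = 0$ ($z = 8 - 8 = 0$)
$B{\left(v,R \right)} = -2 - \frac{v}{3} + \frac{R}{3}$ ($B{\left(v,R \right)} = -2 + \frac{R - v}{3} = -2 + \left(- \frac{v}{3} + \frac{R}{3}\right) = -2 - \frac{v}{3} + \frac{R}{3}$)
$Y{\left(W,t \right)} = W + t^{2}$
$-11963 + Y{\left(B{\left(z,U{\left(4,0 \right)} \right)},-147 \right)} = -11963 + \left(\left(-2 - 0 + \frac{1}{3} \cdot 4\right) + \left(-147\right)^{2}\right) = -11963 + \left(\left(-2 + 0 + \frac{4}{3}\right) + 21609\right) = -11963 + \left(- \frac{2}{3} + 21609\right) = -11963 + \frac{64825}{3} = \frac{28936}{3}$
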